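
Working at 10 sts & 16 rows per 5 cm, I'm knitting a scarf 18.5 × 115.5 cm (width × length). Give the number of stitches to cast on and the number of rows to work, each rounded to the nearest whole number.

Stitch gauge = 10/5 = 2 sts/cm; 18.5 × 2 = 37.00 → 37 sts.
Row gauge = 16/5 = 3.2 rows/cm; 115.5 × 3.2 = 369.60 → 370 rows.

Cast on 37 stitches and work 370 rows.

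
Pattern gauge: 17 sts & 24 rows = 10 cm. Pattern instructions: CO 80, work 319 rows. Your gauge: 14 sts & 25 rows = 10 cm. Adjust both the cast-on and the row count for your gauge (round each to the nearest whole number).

Stitches: 80 × 14/17 = 65.88 → 66.
Rows: 319 × 25/24 = 332.29 → 332.

Cast on 66 stitches; work 332 rows.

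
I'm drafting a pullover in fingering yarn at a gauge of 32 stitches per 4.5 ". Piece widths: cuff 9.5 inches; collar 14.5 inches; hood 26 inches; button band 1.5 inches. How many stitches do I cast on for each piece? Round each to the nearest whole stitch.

Rate = 32/4.5 = 7.111 sts per in.
cuff: 9.5 × 7.111 = 67.56 → 68.
collar: 14.5 × 7.111 = 103.11 → 103.
hood: 26 × 7.111 = 184.89 → 185.
button band: 1.5 × 7.111 = 10.67 → 11.

cuff 68; collar 103; hood 185; button band 11.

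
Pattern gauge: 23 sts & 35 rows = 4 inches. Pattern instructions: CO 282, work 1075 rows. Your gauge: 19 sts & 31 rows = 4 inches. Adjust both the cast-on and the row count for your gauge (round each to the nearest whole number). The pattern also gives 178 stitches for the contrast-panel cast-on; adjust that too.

Stitches: 282 × 19/23 = 232.96 → 233.
Rows: 1075 × 31/35 = 952.14 → 952.
contrast-panel cast-on: 178 × 19/23 = 147.04 → 147.

Cast on 233 stitches; work 952 rows; contrast-panel cast-on 147 stitches.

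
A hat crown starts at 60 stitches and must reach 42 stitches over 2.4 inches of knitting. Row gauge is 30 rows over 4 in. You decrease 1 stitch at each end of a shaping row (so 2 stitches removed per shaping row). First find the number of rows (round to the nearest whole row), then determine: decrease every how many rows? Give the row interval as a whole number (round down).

Rows = 2.4 × 7.5 = 18.0 → 18 rows.
Stitches to remove: 18 → 9 shaping rows (at 2 st each).
18 / 9 = 2.00 → every 2 rows.

Decrease every 2nd row.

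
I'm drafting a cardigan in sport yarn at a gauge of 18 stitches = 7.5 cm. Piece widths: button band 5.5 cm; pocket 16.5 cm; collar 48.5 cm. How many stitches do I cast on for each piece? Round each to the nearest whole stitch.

button band 13; pocket 40; collar 116.

Rate = 18/7.5 = 2.4 sts per cm.
button band: 5.5 × 2.4 = 13.20 → 13.
pocket: 16.5 × 2.4 = 39.60 → 40.
collar: 48.5 × 2.4 = 116.40 → 116.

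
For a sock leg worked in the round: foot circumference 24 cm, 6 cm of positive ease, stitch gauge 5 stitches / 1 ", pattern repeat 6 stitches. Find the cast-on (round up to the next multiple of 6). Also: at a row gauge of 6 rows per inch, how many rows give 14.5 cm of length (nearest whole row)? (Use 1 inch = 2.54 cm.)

Cast on 60 stitches; work 34 rows.

Finished = 24 + 6 = 30 cm.
30 cm × 1/2.54 = 11.81 inches.
5/1 = 5 sts per in; 11.81 × 5 = 59.06 sts.
Next multiple of 6 → 60.
14.5 cm = 5.71 inches; × 6 = 34.25 → 34 rows.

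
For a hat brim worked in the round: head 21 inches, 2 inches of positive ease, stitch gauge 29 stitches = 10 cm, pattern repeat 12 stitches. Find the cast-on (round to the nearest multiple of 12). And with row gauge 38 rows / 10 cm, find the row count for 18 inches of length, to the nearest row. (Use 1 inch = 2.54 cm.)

Cast on 168 stitches; work 174 rows.

Finished = 21 + 2 = 23 inches.
23 inches × 2.54 = 58.42 cm.
29/10 = 2.9 sts per cm; 58.42 × 2.9 = 169.42 sts.
Nearest multiple of 12 → 168.
18 inches = 45.72 cm; × 3.8 = 173.74 → 174 rows.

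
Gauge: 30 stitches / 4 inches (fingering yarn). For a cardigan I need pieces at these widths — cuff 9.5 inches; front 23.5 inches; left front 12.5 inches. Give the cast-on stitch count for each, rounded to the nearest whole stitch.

Rate = 30/4 = 7.5 sts per in.
cuff: 9.5 × 7.5 = 71.25 → 71.
front: 23.5 × 7.5 = 176.25 → 176.
left front: 12.5 × 7.5 = 93.75 → 94.

cuff 71; front 176; left front 94.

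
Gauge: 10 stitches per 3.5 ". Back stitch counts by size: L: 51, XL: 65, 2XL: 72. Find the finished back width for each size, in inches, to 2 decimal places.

L 17.85 inches; XL 22.75 inches; 2XL 25.20 inches.

10/3.5 = 2.857 sts per in.
L: 51 / 2.857 = 17.850 → 17.85 in.
XL: 65 / 2.857 = 22.750 → 22.75 in.
2XL: 72 / 2.857 = 25.200 → 25.20 in.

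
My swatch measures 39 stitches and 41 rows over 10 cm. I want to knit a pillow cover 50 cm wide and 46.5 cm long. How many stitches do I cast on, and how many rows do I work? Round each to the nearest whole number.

Cast on 195 stitches and work 191 rows.

Stitch gauge = 39/10 = 3.9 sts/cm; 50 × 3.9 = 195.00 → 195 sts.
Row gauge = 41/10 = 4.1 rows/cm; 46.5 × 4.1 = 190.65 → 191 rows.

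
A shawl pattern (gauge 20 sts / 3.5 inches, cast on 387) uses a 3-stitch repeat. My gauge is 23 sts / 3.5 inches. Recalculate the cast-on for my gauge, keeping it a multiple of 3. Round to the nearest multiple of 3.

387 × 23 / 20 = 445.05.
Nearest multiple of 3: 444.

444 stitches.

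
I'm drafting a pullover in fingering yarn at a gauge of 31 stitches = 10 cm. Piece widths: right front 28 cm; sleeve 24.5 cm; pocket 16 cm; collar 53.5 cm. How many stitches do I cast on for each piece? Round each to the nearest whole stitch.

Rate = 31/10 = 3.1 sts per cm.
right front: 28 × 3.1 = 86.80 → 87.
sleeve: 24.5 × 3.1 = 75.95 → 76.
pocket: 16 × 3.1 = 49.60 → 50.
collar: 53.5 × 3.1 = 165.85 → 166.

right front 87; sleeve 76; pocket 50; collar 166.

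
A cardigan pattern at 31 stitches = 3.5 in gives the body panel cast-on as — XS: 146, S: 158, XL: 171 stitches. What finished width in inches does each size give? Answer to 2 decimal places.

31/3.5 = 8.857 sts per in.
XS: 146 / 8.857 = 16.484 → 16.48 in.
S: 158 / 8.857 = 17.839 → 17.84 in.
XL: 171 / 8.857 = 19.306 → 19.31 in.

XS 16.48 inches; S 17.84 inches; XL 19.31 inches.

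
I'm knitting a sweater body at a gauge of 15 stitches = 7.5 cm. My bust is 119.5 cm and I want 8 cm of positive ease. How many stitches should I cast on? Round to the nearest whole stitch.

Cast on 255 stitches.

Finished = 119.5 + 8 = 127.5 cm.
15 / 7.5 = 2 sts per cm.
127.50 × 2 = 255.00 sts.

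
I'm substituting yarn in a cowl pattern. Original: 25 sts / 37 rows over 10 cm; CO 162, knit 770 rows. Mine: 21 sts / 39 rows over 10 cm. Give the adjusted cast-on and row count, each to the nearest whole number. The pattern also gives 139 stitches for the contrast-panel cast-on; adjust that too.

Stitches: 162 × 21/25 = 136.08 → 136.
Rows: 770 × 39/37 = 811.62 → 812.
contrast-panel cast-on: 139 × 21/25 = 116.76 → 117.

Cast on 136 stitches; work 812 rows; contrast-panel cast-on 117 stitches.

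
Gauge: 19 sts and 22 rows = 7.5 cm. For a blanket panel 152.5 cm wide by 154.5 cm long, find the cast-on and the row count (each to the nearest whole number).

Stitch gauge = 19/7.5 = 2.533 sts/cm; 152.5 × 2.533 = 386.33 → 386 sts.
Row gauge = 22/7.5 = 2.933 rows/cm; 154.5 × 2.933 = 453.20 → 453 rows.

Cast on 386 stitches and work 453 rows.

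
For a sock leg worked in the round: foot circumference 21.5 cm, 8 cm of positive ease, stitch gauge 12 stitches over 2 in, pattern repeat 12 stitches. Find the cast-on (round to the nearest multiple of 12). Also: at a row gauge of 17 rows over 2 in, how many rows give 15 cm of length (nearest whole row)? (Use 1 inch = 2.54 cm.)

Finished = 21.5 + 8 = 29.5 cm.
29.5 cm × 1/2.54 = 11.61 inches.
12/2 = 6 sts per in; 11.61 × 6 = 69.69 sts.
Nearest multiple of 12 → 72.
15 cm = 5.91 inches; × 8.5 = 50.20 → 50 rows.

Cast on 72 stitches; work 50 rows.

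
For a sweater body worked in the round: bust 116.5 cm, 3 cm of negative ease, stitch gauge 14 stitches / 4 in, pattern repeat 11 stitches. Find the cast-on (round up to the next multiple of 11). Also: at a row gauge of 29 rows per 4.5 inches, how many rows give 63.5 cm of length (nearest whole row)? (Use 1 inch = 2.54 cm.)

Finished = 116.5 − 3 = 113.5 cm.
113.5 cm × 1/2.54 = 44.69 inches.
14/4 = 3.5 sts per in; 44.69 × 3.5 = 156.40 sts.
Next multiple of 11 → 165.
63.5 cm = 25.00 inches; × 6.444 = 161.11 → 161 rows.

Cast on 165 stitches; work 161 rows.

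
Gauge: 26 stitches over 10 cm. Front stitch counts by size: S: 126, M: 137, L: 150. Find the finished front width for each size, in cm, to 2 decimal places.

26/10 = 2.6 sts per cm.
S: 126 / 2.6 = 48.462 → 48.46 cm.
M: 137 / 2.6 = 52.692 → 52.69 cm.
L: 150 / 2.6 = 57.692 → 57.69 cm.

S 48.46 cm; M 52.69 cm; L 57.69 cm.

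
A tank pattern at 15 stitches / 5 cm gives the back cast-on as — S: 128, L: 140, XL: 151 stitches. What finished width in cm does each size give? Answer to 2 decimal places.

S 42.67 cm; L 46.67 cm; XL 50.33 cm.

15/5 = 3 sts per cm.
S: 128 / 3 = 42.667 → 42.67 cm.
L: 140 / 3 = 46.667 → 46.67 cm.
XL: 151 / 3 = 50.333 → 50.33 cm.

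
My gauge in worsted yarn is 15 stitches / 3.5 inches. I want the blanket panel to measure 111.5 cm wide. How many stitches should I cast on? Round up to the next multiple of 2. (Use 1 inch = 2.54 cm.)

190 stitches.

111.5 cm = 43.90 in.
15 stitches / 3.5 in = 4.286 stitches per inch.
43.90 × 4.286 = 188.13 stitches.
Round up multiple of 2 → 190.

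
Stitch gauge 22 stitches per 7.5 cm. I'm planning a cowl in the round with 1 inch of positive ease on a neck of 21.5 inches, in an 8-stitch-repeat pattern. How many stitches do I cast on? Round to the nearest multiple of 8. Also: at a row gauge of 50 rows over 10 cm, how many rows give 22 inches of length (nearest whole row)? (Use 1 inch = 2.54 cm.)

Finished = 21.5 + 1 = 22.5 inches.
22.5 inches × 2.54 = 57.15 cm.
22/7.5 = 2.933 sts per cm; 57.15 × 2.933 = 167.64 sts.
Nearest multiple of 8 → 168.
22 inches = 55.88 cm; × 5 = 279.40 → 279 rows.

Cast on 168 stitches; work 279 rows.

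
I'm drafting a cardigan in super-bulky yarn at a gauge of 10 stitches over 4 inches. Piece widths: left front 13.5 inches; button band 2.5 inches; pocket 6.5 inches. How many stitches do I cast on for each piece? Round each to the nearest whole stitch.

Rate = 10/4 = 2.5 sts per in.
left front: 13.5 × 2.5 = 33.75 → 34.
button band: 2.5 × 2.5 = 6.25 → 6.
pocket: 6.5 × 2.5 = 16.25 → 16.

left front 34; button band 6; pocket 16.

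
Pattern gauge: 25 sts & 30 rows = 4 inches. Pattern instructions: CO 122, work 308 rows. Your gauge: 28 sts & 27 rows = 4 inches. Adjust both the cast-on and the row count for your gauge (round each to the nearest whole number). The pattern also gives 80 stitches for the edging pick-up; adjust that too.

Cast on 137 stitches; work 277 rows; edging pick-up 90 stitches.

Stitches: 122 × 28/25 = 136.64 → 137.
Rows: 308 × 27/30 = 277.20 → 277.
edging pick-up: 80 × 28/25 = 89.60 → 90.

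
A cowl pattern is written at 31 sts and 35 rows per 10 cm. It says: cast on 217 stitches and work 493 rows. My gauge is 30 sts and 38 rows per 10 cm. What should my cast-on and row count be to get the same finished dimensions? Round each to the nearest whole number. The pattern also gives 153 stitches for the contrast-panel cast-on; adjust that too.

Cast on 210 stitches; work 535 rows; contrast-panel cast-on 148 stitches.

Stitches: 217 × 30/31 = 210.00 → 210.
Rows: 493 × 38/35 = 535.26 → 535.
contrast-panel cast-on: 153 × 30/31 = 148.06 → 148.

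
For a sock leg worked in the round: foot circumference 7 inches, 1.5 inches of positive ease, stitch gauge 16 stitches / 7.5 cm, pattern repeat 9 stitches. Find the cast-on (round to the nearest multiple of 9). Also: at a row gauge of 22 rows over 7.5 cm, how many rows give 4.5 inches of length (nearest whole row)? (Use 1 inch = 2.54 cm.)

Cast on 45 stitches; work 34 rows.

Finished = 7 + 1.5 = 8.5 inches.
8.5 inches × 2.54 = 21.59 cm.
16/7.5 = 2.133 sts per cm; 21.59 × 2.133 = 46.06 sts.
Nearest multiple of 9 → 45.
4.5 inches = 11.43 cm; × 2.933 = 33.53 → 34 rows.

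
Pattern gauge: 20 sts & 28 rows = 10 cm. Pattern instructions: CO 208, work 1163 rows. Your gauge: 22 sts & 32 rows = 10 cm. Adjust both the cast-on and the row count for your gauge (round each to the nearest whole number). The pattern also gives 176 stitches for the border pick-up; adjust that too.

Stitches: 208 × 22/20 = 228.80 → 229.
Rows: 1163 × 32/28 = 1329.14 → 1329.
border pick-up: 176 × 22/20 = 193.60 → 194.

Cast on 229 stitches; work 1329 rows; border pick-up 194 stitches.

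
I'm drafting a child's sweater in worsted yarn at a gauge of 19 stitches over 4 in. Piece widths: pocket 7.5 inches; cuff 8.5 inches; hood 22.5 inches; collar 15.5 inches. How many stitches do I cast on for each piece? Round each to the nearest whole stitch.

pocket 36; cuff 40; hood 107; collar 74.

Rate = 19/4 = 4.75 sts per in.
pocket: 7.5 × 4.75 = 35.62 → 36.
cuff: 8.5 × 4.75 = 40.38 → 40.
hood: 22.5 × 4.75 = 106.88 → 107.
collar: 15.5 × 4.75 = 73.62 → 74.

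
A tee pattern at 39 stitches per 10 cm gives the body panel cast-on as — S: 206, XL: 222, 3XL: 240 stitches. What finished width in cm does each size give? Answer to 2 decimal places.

39/10 = 3.9 sts per cm.
S: 206 / 3.9 = 52.821 → 52.82 cm.
XL: 222 / 3.9 = 56.923 → 56.92 cm.
3XL: 240 / 3.9 = 61.538 → 61.54 cm.

S 52.82 cm; XL 56.92 cm; 3XL 61.54 cm.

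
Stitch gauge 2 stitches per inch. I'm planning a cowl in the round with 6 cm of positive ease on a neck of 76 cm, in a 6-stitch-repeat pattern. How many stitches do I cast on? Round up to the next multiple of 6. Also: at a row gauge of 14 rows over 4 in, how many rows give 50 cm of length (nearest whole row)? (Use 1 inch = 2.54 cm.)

Cast on 66 stitches; work 69 rows.

Finished = 76 + 6 = 82 cm.
82 cm × 1/2.54 = 32.28 inches.
2/1 = 2 sts per in; 32.28 × 2 = 64.57 sts.
Next multiple of 6 → 66.
50 cm = 19.69 inches; × 3.5 = 68.90 → 69 rows.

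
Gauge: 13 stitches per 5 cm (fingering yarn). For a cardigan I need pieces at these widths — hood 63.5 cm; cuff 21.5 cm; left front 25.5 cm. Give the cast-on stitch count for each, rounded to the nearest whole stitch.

hood 165; cuff 56; left front 66.

Rate = 13/5 = 2.6 sts per cm.
hood: 63.5 × 2.6 = 165.10 → 165.
cuff: 21.5 × 2.6 = 55.90 → 56.
left front: 25.5 × 2.6 = 66.30 → 66.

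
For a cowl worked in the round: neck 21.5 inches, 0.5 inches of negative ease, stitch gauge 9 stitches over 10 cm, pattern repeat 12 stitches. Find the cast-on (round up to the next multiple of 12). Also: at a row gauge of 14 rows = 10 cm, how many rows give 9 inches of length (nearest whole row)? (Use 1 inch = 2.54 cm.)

Finished = 21.5 − 0.5 = 21 inches.
21 inches × 2.54 = 53.34 cm.
9/10 = 0.9 sts per cm; 53.34 × 0.9 = 48.01 sts.
Next multiple of 12 → 60.
9 inches = 22.86 cm; × 1.4 = 32.00 → 32 rows.

Cast on 60 stitches; work 32 rows.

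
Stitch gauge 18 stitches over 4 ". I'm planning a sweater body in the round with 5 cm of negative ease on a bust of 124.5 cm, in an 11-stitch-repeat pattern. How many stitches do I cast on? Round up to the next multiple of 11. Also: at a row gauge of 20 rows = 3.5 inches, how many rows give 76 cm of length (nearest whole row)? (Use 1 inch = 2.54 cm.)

Cast on 220 stitches; work 171 rows.

Finished = 124.5 − 5 = 119.5 cm.
119.5 cm × 1/2.54 = 47.05 inches.
18/4 = 4.5 sts per in; 47.05 × 4.5 = 211.71 sts.
Next multiple of 11 → 220.
76 cm = 29.92 inches; × 5.714 = 170.98 → 171 rows.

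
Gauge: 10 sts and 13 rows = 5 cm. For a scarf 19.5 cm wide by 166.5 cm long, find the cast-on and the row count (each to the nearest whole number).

Cast on 39 stitches and work 433 rows.

Stitch gauge = 10/5 = 2 sts/cm; 19.5 × 2 = 39.00 → 39 sts.
Row gauge = 13/5 = 2.6 rows/cm; 166.5 × 2.6 = 432.90 → 433 rows.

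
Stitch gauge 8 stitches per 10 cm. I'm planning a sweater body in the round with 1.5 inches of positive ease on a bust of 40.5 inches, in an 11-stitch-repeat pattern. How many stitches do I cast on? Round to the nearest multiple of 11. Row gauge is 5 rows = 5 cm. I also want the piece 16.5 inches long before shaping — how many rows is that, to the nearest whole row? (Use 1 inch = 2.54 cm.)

Cast on 88 stitches; work 42 rows.

Finished = 40.5 + 1.5 = 42 inches.
42 inches × 2.54 = 106.68 cm.
8/10 = 0.8 sts per cm; 106.68 × 0.8 = 85.34 sts.
Nearest multiple of 11 → 88.
16.5 inches = 41.91 cm; × 1 = 41.91 → 42 rows.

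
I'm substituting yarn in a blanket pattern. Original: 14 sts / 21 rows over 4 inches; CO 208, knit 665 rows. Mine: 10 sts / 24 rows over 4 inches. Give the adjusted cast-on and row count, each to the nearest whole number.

Stitches: 208 × 10/14 = 148.57 → 149.
Rows: 665 × 24/21 = 760.00 → 760.

Cast on 149 stitches; work 760 rows.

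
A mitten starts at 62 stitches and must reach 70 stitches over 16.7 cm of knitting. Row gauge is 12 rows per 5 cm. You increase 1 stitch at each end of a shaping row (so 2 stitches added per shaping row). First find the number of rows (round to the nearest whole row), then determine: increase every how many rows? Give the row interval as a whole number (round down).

Increase every 10th row.

Rows = 16.7 × 2.4 = 40.1 → 40 rows.
Stitches to add: 8 → 4 shaping rows (at 2 st each).
40 / 4 = 10.00 → every 10 rows.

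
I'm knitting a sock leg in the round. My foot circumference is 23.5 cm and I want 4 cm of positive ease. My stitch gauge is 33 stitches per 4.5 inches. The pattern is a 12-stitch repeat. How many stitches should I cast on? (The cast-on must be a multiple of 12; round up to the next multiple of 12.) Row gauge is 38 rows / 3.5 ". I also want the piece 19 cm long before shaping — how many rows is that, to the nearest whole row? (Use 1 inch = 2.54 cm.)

Finished = 23.5 + 4 = 27.5 cm.
27.5 cm × 1/2.54 = 10.83 inches.
33/4.5 = 7.333 sts per in; 10.83 × 7.333 = 79.40 sts.
Next multiple of 12 → 84.
19 cm = 7.48 inches; × 10.857 = 81.21 → 81 rows.

Cast on 84 stitches; work 81 rows.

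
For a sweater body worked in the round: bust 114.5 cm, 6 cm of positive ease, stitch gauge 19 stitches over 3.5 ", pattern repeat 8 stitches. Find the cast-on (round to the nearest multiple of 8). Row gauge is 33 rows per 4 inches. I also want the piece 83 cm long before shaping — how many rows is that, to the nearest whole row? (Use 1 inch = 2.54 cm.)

Finished = 114.5 + 6 = 120.5 cm.
120.5 cm × 1/2.54 = 47.44 inches.
19/3.5 = 5.429 sts per in; 47.44 × 5.429 = 257.54 sts.
Nearest multiple of 8 → 256.
83 cm = 32.68 inches; × 8.25 = 269.59 → 270 rows.

Cast on 256 stitches; work 270 rows.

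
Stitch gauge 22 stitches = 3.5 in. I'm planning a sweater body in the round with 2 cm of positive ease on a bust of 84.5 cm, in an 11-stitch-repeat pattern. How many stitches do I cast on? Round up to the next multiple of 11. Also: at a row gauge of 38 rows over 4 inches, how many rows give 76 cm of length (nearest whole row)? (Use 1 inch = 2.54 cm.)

Cast on 220 stitches; work 284 rows.

Finished = 84.5 + 2 = 86.5 cm.
86.5 cm × 1/2.54 = 34.06 inches.
22/3.5 = 6.286 sts per in; 34.06 × 6.286 = 214.06 sts.
Next multiple of 11 → 220.
76 cm = 29.92 inches; × 9.5 = 284.25 → 284 rows.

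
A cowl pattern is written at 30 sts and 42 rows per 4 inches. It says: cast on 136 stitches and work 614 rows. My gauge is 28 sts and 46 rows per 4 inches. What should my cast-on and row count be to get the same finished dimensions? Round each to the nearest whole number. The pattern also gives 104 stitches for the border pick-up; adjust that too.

Cast on 127 stitches; work 672 rows; border pick-up 97 stitches.

Stitches: 136 × 28/30 = 126.93 → 127.
Rows: 614 × 46/42 = 672.48 → 672.
border pick-up: 104 × 28/30 = 97.07 → 97.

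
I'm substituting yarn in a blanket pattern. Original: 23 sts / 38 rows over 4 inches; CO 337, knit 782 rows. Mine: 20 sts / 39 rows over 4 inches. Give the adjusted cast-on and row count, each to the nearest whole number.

Stitches: 337 × 20/23 = 293.04 → 293.
Rows: 782 × 39/38 = 802.58 → 803.

Cast on 293 stitches; work 803 rows.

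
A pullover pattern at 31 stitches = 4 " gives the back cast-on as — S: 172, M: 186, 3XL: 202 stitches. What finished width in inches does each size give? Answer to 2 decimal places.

S 22.19 inches; M 24.00 inches; 3XL 26.06 inches.

31/4 = 7.75 sts per in.
S: 172 / 7.75 = 22.194 → 22.19 in.
M: 186 / 7.75 = 24.000 → 24.00 in.
3XL: 202 / 7.75 = 26.065 → 26.06 in.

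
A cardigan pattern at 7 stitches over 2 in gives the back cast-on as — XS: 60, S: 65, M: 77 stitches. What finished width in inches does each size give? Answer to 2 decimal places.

XS 17.14 inches; S 18.57 inches; M 22.00 inches.

7/2 = 3.5 sts per in.
XS: 60 / 3.5 = 17.143 → 17.14 in.
S: 65 / 3.5 = 18.571 → 18.57 in.
M: 77 / 3.5 = 22.000 → 22.00 in.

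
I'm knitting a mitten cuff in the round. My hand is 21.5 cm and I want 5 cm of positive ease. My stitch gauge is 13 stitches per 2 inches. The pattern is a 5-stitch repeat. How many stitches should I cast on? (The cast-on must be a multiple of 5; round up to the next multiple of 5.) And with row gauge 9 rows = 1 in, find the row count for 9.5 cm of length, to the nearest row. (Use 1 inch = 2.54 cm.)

Cast on 70 stitches; work 34 rows.

Finished = 21.5 + 5 = 26.5 cm.
26.5 cm × 1/2.54 = 10.43 inches.
13/2 = 6.5 sts per in; 10.43 × 6.5 = 67.81 sts.
Next multiple of 5 → 70.
9.5 cm = 3.74 inches; × 9 = 33.66 → 34 rows.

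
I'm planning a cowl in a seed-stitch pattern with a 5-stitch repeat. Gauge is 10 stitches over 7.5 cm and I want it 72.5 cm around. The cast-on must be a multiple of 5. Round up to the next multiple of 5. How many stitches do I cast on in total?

10 / 7.5 = 1.333 sts per cm.
72.5 × 1.333 = 96.67 sts.
Next multiple of 5: 100.

CO 100 sts.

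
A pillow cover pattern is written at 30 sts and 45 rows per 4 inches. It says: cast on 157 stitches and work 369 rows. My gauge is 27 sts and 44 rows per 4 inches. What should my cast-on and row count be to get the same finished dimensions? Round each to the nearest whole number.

Stitches: 157 × 27/30 = 141.30 → 141.
Rows: 369 × 44/45 = 360.80 → 361.

Cast on 141 stitches; work 361 rows.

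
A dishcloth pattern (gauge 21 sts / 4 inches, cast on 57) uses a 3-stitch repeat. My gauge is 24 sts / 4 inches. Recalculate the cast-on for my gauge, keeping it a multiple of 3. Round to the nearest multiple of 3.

Cast on 66 stitches.

57 × 24 / 21 = 65.14.
Nearest multiple of 3: 66.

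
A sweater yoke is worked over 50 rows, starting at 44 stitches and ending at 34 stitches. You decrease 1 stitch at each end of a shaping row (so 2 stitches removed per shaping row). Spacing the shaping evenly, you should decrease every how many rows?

Stitches to remove: |34 − 44| = 10.
Shaping rows needed: 10 / 2 = 5.
50 rows / 5 = every 10 rows.

Decrease every 10th row.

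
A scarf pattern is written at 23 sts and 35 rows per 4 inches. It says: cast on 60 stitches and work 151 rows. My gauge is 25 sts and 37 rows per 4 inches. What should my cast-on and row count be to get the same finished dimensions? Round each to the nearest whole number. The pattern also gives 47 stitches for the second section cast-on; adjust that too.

Stitches: 60 × 25/23 = 65.22 → 65.
Rows: 151 × 37/35 = 159.63 → 160.
second section cast-on: 47 × 25/23 = 51.09 → 51.

Cast on 65 stitches; work 160 rows; second section cast-on 51 stitches.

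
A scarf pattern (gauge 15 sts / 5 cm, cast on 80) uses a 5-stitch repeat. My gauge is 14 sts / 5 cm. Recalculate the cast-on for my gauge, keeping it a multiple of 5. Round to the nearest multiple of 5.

80 × 14 / 15 = 74.67.
Nearest multiple of 5: 75.

Cast on 75 stitches.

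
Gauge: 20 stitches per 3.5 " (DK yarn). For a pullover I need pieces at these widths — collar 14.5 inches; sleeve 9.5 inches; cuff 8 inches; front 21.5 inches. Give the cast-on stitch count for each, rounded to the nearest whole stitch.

Rate = 20/3.5 = 5.714 sts per in.
collar: 14.5 × 5.714 = 82.86 → 83.
sleeve: 9.5 × 5.714 = 54.29 → 54.
cuff: 8 × 5.714 = 45.71 → 46.
front: 21.5 × 5.714 = 122.86 → 123.

collar 83; sleeve 54; cuff 46; front 123.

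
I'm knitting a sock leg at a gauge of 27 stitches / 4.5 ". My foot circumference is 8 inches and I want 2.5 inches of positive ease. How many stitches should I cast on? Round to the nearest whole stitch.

CO 63 sts.

Finished = 8 + 2.5 = 10.5 in.
27 / 4.5 = 6 sts per inch.
10.50 × 6 = 63.00 sts.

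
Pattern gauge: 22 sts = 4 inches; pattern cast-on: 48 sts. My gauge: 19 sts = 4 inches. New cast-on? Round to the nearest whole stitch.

Scale factor = 19 / 22 = 0.864.
48 × 19 / 22 = 41.45 sts.
→ 41 sts.

Cast on 41 stitches.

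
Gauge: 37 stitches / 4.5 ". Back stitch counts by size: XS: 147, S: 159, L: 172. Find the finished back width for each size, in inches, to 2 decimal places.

XS 17.88 inches; S 19.34 inches; L 20.92 inches.

37/4.5 = 8.222 sts per in.
XS: 147 / 8.222 = 17.878 → 17.88 in.
S: 159 / 8.222 = 19.338 → 19.34 in.
L: 172 / 8.222 = 20.919 → 20.92 in.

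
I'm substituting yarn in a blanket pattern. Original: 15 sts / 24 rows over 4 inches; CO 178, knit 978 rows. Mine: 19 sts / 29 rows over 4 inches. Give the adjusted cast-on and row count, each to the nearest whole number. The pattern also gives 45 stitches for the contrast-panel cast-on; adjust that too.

Cast on 225 stitches; work 1182 rows; contrast-panel cast-on 57 stitches.

Stitches: 178 × 19/15 = 225.47 → 225.
Rows: 978 × 29/24 = 1181.75 → 1182.
contrast-panel cast-on: 45 × 19/15 = 57.00 → 57.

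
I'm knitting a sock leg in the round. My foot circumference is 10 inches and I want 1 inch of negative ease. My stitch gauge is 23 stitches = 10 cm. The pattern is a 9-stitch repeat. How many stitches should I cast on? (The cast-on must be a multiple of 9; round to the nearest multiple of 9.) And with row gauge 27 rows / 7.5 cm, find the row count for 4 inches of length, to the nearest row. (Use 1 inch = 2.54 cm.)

Finished = 10 − 1 = 9 inches.
9 inches × 2.54 = 22.86 cm.
23/10 = 2.3 sts per cm; 22.86 × 2.3 = 52.58 sts.
Nearest multiple of 9 → 54.
4 inches = 10.16 cm; × 3.6 = 36.58 → 37 rows.

Cast on 54 stitches; work 37 rows.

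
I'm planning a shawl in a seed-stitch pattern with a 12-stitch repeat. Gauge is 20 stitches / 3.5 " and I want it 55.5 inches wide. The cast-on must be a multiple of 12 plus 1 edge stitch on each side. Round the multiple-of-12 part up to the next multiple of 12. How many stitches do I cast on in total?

20 / 3.5 = 5.714 sts per inch.
55.5 × 5.714 = 317.14 sts.
Less 2 edge sts → 315.14 for the repeat.
Next multiple of 12: 324.
Add back 2 edge sts → 326.

Cast on 326 stitches.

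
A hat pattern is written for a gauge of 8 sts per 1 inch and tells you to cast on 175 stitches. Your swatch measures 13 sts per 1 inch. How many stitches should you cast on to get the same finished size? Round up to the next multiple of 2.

CO 286 sts.

Scale factor = 13 / 8 = 1.625.
175 × 13 / 8 = 284.38 sts.
→ 286 sts.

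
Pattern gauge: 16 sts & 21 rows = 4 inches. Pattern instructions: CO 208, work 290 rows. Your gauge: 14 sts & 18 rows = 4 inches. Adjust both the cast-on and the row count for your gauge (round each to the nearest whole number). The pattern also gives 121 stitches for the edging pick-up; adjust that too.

Cast on 182 stitches; work 249 rows; edging pick-up 106 stitches.

Stitches: 208 × 14/16 = 182.00 → 182.
Rows: 290 × 18/21 = 248.57 → 249.
edging pick-up: 121 × 14/16 = 105.88 → 106.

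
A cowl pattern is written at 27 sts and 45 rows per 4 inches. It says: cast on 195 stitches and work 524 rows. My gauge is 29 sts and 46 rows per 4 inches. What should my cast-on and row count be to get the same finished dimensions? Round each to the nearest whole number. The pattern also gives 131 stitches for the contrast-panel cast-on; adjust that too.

Cast on 209 stitches; work 536 rows; contrast-panel cast-on 141 stitches.

Stitches: 195 × 29/27 = 209.44 → 209.
Rows: 524 × 46/45 = 535.64 → 536.
contrast-panel cast-on: 131 × 29/27 = 140.70 → 141.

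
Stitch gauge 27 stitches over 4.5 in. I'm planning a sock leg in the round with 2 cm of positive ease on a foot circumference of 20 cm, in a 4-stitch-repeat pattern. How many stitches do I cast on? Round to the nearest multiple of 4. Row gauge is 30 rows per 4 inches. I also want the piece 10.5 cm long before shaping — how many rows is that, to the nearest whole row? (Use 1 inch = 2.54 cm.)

Cast on 52 stitches; work 31 rows.

Finished = 20 + 2 = 22 cm.
22 cm × 1/2.54 = 8.66 inches.
27/4.5 = 6 sts per in; 8.66 × 6 = 51.97 sts.
Nearest multiple of 4 → 52.
10.5 cm = 4.13 inches; × 7.5 = 31.00 → 31 rows.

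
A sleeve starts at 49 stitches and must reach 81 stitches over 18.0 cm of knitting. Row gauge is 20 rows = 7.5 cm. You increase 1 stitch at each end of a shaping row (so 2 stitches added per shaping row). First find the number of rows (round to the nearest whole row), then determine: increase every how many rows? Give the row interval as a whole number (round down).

Increase every 3rd row.

Rows = 18.0 × 2.667 = 48.0 → 48 rows.
Stitches to add: 32 → 16 shaping rows (at 2 st each).
48 / 16 = 3.00 → every 3 rows.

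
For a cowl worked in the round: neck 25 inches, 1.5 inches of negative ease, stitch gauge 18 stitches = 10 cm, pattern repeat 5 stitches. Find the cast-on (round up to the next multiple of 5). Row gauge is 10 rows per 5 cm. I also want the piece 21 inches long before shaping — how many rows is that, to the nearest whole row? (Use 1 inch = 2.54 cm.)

Finished = 25 − 1.5 = 23.5 inches.
23.5 inches × 2.54 = 59.69 cm.
18/10 = 1.8 sts per cm; 59.69 × 1.8 = 107.44 sts.
Next multiple of 5 → 110.
21 inches = 53.34 cm; × 2 = 106.68 → 107 rows.

Cast on 110 stitches; work 107 rows.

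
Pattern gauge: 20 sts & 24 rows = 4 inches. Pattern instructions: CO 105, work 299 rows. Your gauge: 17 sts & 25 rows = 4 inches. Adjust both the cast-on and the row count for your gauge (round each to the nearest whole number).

Stitches: 105 × 17/20 = 89.25 → 89.
Rows: 299 × 25/24 = 311.46 → 311.

Cast on 89 stitches; work 311 rows.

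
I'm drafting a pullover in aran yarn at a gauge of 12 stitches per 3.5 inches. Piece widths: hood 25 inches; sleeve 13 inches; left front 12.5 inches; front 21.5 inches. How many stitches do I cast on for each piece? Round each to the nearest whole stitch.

Rate = 12/3.5 = 3.429 sts per in.
hood: 25 × 3.429 = 85.71 → 86.
sleeve: 13 × 3.429 = 44.57 → 45.
left front: 12.5 × 3.429 = 42.86 → 43.
front: 21.5 × 3.429 = 73.71 → 74.

hood 86; sleeve 45; left front 43; front 74.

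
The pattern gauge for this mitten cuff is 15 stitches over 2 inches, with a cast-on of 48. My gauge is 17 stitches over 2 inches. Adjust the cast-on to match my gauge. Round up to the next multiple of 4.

56 stitches.

Scale factor = 17 / 15 = 1.133.
48 × 17 / 15 = 54.40 sts.
→ 56 sts.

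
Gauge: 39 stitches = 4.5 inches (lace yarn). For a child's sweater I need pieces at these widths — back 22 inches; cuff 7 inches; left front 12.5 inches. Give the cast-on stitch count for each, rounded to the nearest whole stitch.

Rate = 39/4.5 = 8.667 sts per in.
back: 22 × 8.667 = 190.67 → 191.
cuff: 7 × 8.667 = 60.67 → 61.
left front: 12.5 × 8.667 = 108.33 → 108.

back 191; cuff 61; left front 108.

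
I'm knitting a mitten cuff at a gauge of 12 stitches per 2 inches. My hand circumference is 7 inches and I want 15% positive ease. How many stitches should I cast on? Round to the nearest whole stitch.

Cast on 48 stitches.

Finished = 7 × 1.15 = 8.05 in.
12 / 2 = 6 sts per inch.
8.05 × 6 = 48.30 sts.
→ 48 sts.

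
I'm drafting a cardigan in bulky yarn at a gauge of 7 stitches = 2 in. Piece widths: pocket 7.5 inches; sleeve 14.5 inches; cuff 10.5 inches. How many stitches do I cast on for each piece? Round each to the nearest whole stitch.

pocket 26; sleeve 51; cuff 37.

Rate = 7/2 = 3.5 sts per in.
pocket: 7.5 × 3.5 = 26.25 → 26.
sleeve: 14.5 × 3.5 = 50.75 → 51.
cuff: 10.5 × 3.5 = 36.75 → 37.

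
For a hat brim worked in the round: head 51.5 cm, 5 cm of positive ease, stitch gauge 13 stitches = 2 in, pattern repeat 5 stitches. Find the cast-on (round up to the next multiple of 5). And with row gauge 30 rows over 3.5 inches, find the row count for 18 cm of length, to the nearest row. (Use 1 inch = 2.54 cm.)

Cast on 145 stitches; work 61 rows.

Finished = 51.5 + 5 = 56.5 cm.
56.5 cm × 1/2.54 = 22.24 inches.
13/2 = 6.5 sts per in; 22.24 × 6.5 = 144.59 sts.
Next multiple of 5 → 145.
18 cm = 7.09 inches; × 8.571 = 60.74 → 61 rows.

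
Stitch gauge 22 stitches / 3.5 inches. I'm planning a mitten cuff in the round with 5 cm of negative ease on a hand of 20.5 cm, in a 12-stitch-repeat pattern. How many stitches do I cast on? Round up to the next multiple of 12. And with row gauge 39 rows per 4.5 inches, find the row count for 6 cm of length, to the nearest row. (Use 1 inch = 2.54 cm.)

Finished = 20.5 − 5 = 15.5 cm.
15.5 cm × 1/2.54 = 6.10 inches.
22/3.5 = 6.286 sts per in; 6.10 × 6.286 = 38.36 sts.
Next multiple of 12 → 48.
6 cm = 2.36 inches; × 8.667 = 20.47 → 20 rows.

Cast on 48 stitches; work 20 rows.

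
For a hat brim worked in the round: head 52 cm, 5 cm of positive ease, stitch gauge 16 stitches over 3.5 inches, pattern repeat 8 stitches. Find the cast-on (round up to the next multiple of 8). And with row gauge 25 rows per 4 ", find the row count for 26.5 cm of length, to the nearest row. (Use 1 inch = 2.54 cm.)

Finished = 52 + 5 = 57 cm.
57 cm × 1/2.54 = 22.44 inches.
16/3.5 = 4.571 sts per in; 22.44 × 4.571 = 102.59 sts.
Next multiple of 8 → 104.
26.5 cm = 10.43 inches; × 6.25 = 65.21 → 65 rows.

Cast on 104 stitches; work 65 rows.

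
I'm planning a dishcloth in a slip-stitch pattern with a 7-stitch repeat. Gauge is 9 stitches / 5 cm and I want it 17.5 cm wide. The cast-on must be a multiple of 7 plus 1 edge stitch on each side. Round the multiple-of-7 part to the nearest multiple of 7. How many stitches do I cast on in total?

30 stitches.

9 / 5 = 1.8 sts per cm.
17.5 × 1.8 = 31.50 sts.
Less 2 edge sts → 29.50 for the repeat.
Nearest multiple of 7: 28.
Add back 2 edge sts → 30.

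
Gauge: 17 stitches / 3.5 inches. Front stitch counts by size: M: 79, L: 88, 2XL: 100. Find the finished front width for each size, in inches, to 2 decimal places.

17/3.5 = 4.857 sts per in.
M: 79 / 4.857 = 16.265 → 16.26 in.
L: 88 / 4.857 = 18.118 → 18.12 in.
2XL: 100 / 4.857 = 20.588 → 20.59 in.

M 16.26 inches; L 18.12 inches; 2XL 20.59 inches.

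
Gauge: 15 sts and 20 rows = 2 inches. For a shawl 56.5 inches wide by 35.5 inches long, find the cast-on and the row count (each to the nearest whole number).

Stitch gauge = 15/2 = 7.5 sts/in; 56.5 × 7.5 = 423.75 → 424 sts.
Row gauge = 20/2 = 10 rows/in; 35.5 × 10 = 355.00 → 355 rows.

Cast on 424 stitches and work 355 rows.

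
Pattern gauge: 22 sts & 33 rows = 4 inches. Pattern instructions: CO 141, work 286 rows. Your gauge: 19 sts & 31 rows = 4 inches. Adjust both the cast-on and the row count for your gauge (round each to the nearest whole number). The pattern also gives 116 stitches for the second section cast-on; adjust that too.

Cast on 122 stitches; work 269 rows; second section cast-on 100 stitches.

Stitches: 141 × 19/22 = 121.77 → 122.
Rows: 286 × 31/33 = 268.67 → 269.
second section cast-on: 116 × 19/22 = 100.18 → 100.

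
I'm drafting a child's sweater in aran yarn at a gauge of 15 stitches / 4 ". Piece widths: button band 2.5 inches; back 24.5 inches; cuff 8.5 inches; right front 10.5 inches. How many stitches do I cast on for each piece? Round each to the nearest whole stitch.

button band 9; back 92; cuff 32; right front 39.

Rate = 15/4 = 3.75 sts per in.
button band: 2.5 × 3.75 = 9.38 → 9.
back: 24.5 × 3.75 = 91.88 → 92.
cuff: 8.5 × 3.75 = 31.88 → 32.
right front: 10.5 × 3.75 = 39.38 → 39.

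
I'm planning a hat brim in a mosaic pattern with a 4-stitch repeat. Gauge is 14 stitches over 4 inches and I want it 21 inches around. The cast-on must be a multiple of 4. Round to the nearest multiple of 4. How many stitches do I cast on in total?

72 stitches.

14 / 4 = 3.5 sts per inch.
21 × 3.5 = 73.50 sts.
Nearest multiple of 4: 72.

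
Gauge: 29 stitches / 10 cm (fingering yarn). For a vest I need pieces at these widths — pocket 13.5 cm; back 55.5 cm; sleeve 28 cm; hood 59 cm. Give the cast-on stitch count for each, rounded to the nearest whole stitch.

pocket 39; back 161; sleeve 81; hood 171.

Rate = 29/10 = 2.9 sts per cm.
pocket: 13.5 × 2.9 = 39.15 → 39.
back: 55.5 × 2.9 = 160.95 → 161.
sleeve: 28 × 2.9 = 81.20 → 81.
hood: 59 × 2.9 = 171.10 → 171.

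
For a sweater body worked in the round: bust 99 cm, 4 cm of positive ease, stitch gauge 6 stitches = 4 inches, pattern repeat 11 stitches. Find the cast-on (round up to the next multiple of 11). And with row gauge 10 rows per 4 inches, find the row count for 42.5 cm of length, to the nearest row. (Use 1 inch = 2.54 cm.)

Finished = 99 + 4 = 103 cm.
103 cm × 1/2.54 = 40.55 inches.
6/4 = 1.5 sts per in; 40.55 × 1.5 = 60.83 sts.
Next multiple of 11 → 66.
42.5 cm = 16.73 inches; × 2.5 = 41.83 → 42 rows.

Cast on 66 stitches; work 42 rows.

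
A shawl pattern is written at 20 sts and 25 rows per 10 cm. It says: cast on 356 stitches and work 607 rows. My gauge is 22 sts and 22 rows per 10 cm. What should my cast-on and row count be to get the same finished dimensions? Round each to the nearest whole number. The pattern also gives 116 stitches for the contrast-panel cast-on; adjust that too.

Stitches: 356 × 22/20 = 391.60 → 392.
Rows: 607 × 22/25 = 534.16 → 534.
contrast-panel cast-on: 116 × 22/20 = 127.60 → 128.

Cast on 392 stitches; work 534 rows; contrast-panel cast-on 128 stitches.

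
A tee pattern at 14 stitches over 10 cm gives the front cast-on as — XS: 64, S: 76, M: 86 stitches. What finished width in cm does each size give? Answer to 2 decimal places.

14/10 = 1.4 sts per cm.
XS: 64 / 1.4 = 45.714 → 45.71 cm.
S: 76 / 1.4 = 54.286 → 54.29 cm.
M: 86 / 1.4 = 61.429 → 61.43 cm.

XS 45.71 cm; S 54.29 cm; M 61.43 cm.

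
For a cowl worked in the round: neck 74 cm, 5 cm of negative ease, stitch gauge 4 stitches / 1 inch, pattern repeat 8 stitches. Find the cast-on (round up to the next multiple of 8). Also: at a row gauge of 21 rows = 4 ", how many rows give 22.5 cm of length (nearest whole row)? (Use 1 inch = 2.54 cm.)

Cast on 112 stitches; work 47 rows.

Finished = 74 − 5 = 69 cm.
69 cm × 1/2.54 = 27.17 inches.
4/1 = 4 sts per in; 27.17 × 4 = 108.66 sts.
Next multiple of 8 → 112.
22.5 cm = 8.86 inches; × 5.25 = 46.51 → 47 rows.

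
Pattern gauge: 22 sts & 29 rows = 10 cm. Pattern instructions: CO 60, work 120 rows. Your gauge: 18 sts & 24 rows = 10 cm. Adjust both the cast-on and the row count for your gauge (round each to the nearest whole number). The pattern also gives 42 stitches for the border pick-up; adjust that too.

Stitches: 60 × 18/22 = 49.09 → 49.
Rows: 120 × 24/29 = 99.31 → 99.
border pick-up: 42 × 18/22 = 34.36 → 34.

Cast on 49 stitches; work 99 rows; border pick-up 34 stitches.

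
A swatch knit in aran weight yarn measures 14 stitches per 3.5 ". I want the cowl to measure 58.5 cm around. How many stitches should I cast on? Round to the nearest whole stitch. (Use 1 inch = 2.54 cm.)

CO 92 sts.

58.5 cm = 23.03 in.
14 stitches / 3.5 in = 4 stitches per inch.
23.03 × 4 = 92.13 stitches.
Round to nearest → 92.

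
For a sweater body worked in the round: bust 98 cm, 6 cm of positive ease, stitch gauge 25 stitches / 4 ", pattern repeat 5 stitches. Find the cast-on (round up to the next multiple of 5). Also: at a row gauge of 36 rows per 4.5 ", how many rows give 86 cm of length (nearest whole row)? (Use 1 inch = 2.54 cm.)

Cast on 260 stitches; work 271 rows.

Finished = 98 + 6 = 104 cm.
104 cm × 1/2.54 = 40.94 inches.
25/4 = 6.25 sts per in; 40.94 × 6.25 = 255.91 sts.
Next multiple of 5 → 260.
86 cm = 33.86 inches; × 8 = 270.87 → 271 rows.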